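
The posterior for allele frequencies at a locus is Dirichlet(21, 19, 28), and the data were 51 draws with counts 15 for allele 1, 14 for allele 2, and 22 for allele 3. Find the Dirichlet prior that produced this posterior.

Dirichlet(6, 5, 6)

For a Dirichlet(α) prior with multinomial counts c, the posterior is Dirichlet(α + c) componentwise.
Subtract each count from the matching posterior parameter: 21−15=6, 19−14=5, 28−22=6.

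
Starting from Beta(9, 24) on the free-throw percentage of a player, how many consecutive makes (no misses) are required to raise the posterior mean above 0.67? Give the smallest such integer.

After k makes and 0 misses the posterior is Beta(9+k, 24), with mean (9+k)/(9+24+k).
Set (9+k)/(33+k) > 0.67 and solve: k > (0.67·33 − 9)/(1 − 0.67) = 39.727.
The smallest integer exceeding 39.727 is 40, and checking k=40: (49)/(73) = 0.6712 > 0.67.

k = 40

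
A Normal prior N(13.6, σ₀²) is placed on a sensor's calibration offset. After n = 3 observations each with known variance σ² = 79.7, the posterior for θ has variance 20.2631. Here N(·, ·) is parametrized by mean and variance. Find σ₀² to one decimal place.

For the Normal–Normal model with known σ², precisions add: τ_n = τ₀ + n/σ².
So 1/σ₀² = 1/20.2631 − 3/79.7 = 0.049351 − 0.037641 = 0.011710.
Hence σ₀² = 1/0.011710 ≈ 85.4.

σ₀² = 85.4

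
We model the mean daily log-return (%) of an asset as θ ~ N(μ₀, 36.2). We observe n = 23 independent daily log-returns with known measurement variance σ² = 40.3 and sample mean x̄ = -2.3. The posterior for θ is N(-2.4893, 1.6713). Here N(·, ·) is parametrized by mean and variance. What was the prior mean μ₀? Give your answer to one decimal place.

With known observation variance, the Normal–Normal posterior has precision τ_n = τ₀ + n/σ² and mean μ_n = (τ₀μ₀ + (n/σ²)x̄)/τ_n.
Here τ₀ = 1/36.2 = 0.027624 and τ_data = 23/40.3 = 0.570720, so τ_n = 0.598344.
Rearranging for μ₀: μ₀ = (μ_n·τ_n − τ_data·x̄)/τ₀ = (-2.4893·0.598344 − 0.570720·-2.3) / 0.027624 = -0.176802/0.027624 ≈ -6.4.

μ₀ = -6.4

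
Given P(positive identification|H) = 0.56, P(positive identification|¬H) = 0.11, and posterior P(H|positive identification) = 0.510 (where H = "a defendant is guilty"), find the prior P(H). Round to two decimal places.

Bayes' rule in odds form gives O(H|E) = O(H)·[P(E|H)/P(E|¬H)], hence O(H) = O(H|E)/LR.
Posterior odds = 0.510/(1−0.510) = 1.0408. LR = 0.56/0.11 = 5.0909.
Prior odds = 1.0408/5.0909 = 0.2044, so P(H) = 0.2044/(1+0.2044) ≈ 0.17.

P(H) = 0.17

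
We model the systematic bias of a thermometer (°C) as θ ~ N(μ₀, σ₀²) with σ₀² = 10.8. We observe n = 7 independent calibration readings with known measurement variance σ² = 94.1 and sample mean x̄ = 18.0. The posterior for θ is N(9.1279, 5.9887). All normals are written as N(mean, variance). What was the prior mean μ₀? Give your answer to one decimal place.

The posterior mean is a precision-weighted average: μ_n = (τ₀μ₀ + τ_data·x̄)/(τ₀+τ_data), with τ₀=1/σ₀² and τ_data=n/σ².
Here τ₀ = 1/10.8 = 0.092593 and τ_data = 7/94.1 = 0.074389, so τ_n = 0.166982.
Rearranging for μ₀: μ₀ = (μ_n·τ_n − τ_data·x̄)/τ₀ = (9.1279·0.166982 − 0.074389·18.0) / 0.092593 = 0.185193/0.092593 ≈ 2.0.

μ₀ = 2.0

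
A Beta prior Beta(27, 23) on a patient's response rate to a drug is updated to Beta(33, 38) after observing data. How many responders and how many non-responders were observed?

Beta is conjugate to the binomial likelihood: posterior = Beta(a+s, b+f).
Match parameters: s=33−27=6, f=38−23=15.

6 responders and 15 non-responders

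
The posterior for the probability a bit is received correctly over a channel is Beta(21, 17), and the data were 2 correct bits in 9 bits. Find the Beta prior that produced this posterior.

Beta(19, 10)

Under Beta–binomial conjugacy the posterior parameters are (α+s, β+f).
So α = 21 − 2 = 19 and β = 17 − 7 = 10.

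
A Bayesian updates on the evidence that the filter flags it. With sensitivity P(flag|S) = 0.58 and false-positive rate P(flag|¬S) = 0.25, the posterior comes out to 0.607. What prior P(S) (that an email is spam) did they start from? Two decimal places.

Bayes' rule in odds form gives O(S|E) = O(S)·[P(E|S)/P(E|¬S)], hence O(S) = O(S|E)/LR.
Posterior odds = 0.607/(1−0.607) = 1.5445. LR = 0.58/0.25 = 2.3200.
Prior odds = 1.5445/2.3200 = 0.6657, so P(S) = 0.6657/(1+0.6657) ≈ 0.40.

P(S) = 0.40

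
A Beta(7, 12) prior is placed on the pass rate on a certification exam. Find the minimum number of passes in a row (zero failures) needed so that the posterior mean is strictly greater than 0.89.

k = 91

After k passes and 0 failures the posterior is Beta(7+k, 12), with mean (7+k)/(7+12+k).
Set (7+k)/(19+k) > 0.89 and solve: k > (0.89·19 − 7)/(1 − 0.89) = 90.091.
The smallest integer exceeding 90.091 is 91, and checking k=91: (98)/(110) = 0.8909 > 0.89.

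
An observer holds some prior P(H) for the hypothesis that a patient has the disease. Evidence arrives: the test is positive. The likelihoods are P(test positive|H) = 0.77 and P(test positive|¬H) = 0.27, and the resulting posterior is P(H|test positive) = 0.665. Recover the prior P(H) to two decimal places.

P(H) = 0.41

Bayes' rule in odds form gives O(H|E) = O(H)·[P(E|H)/P(E|¬H)], hence O(H) = O(H|E)/LR.
Posterior odds = 0.665/(1−0.665) = 1.9851. LR = 0.77/0.27 = 2.8519.
Prior odds = 1.9851/2.8519 = 0.6961, so P(H) = 0.6961/(1+0.6961) ≈ 0.41.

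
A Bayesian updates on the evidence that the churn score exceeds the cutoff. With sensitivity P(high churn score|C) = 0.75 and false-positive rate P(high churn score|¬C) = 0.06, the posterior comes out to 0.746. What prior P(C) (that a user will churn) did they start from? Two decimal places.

In odds form, posterior odds = prior odds × likelihood ratio, so prior odds = posterior odds ÷ LR.
Posterior odds = 0.746/(1−0.746) = 2.9370. LR = 0.75/0.06 = 12.5000.
Prior odds = 2.9370/12.5000 = 0.2350, so P(C) = 0.2350/(1+0.2350) ≈ 0.19.

P(C) = 0.19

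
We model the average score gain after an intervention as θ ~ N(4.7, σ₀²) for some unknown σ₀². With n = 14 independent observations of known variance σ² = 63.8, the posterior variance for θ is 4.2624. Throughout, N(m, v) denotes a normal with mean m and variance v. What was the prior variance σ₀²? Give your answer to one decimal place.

σ₀² = 65.9

Posterior precision equals prior precision plus data precision: 1/σ_n² = 1/σ₀² + n/σ².
So 1/σ₀² = 1/4.2624 − 14/63.8 = 0.234610 − 0.219436 = 0.015174.
Hence σ₀² = 1/0.015174 ≈ 65.9.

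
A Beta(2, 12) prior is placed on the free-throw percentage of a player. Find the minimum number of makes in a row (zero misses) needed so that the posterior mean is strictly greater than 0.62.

k = 18

After k makes and 0 misses the posterior is Beta(2+k, 12), with mean (2+k)/(2+12+k).
Set (2+k)/(14+k) > 0.62 and solve: k > (0.62·14 − 2)/(1 − 0.62) = 17.579.
The smallest integer exceeding 17.579 is 18, and checking k=18: (20)/(32) = 0.6250 > 0.62.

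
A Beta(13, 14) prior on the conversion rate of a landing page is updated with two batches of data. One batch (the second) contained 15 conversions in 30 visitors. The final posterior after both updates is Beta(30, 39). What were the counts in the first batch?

2 conversions and 10 bounces

Sequential conjugate updates are equivalent to a single update on the pooled data, so total successes = posterior α − prior α and total failures = posterior β − prior β.
Total across both batches: 30−13=17 conversions, 39−14=25 bounces.
Subtract the second batch: 17−15=2 conversions and 25−15=10 bounces.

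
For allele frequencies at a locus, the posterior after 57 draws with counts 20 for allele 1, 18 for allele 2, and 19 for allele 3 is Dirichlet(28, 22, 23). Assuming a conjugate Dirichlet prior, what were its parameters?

For a Dirichlet(α) prior with multinomial counts c, the posterior is Dirichlet(α + c) componentwise.
Subtract each count from the matching posterior parameter: 28−20=8, 22−18=4, 23−19=4.

Dirichlet(8, 4, 4)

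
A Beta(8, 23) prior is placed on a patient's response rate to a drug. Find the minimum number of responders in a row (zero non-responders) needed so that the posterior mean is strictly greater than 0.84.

After k responders and 0 non-responders the posterior is Beta(8+k, 23), with mean (8+k)/(8+23+k).
Set (8+k)/(31+k) > 0.84 and solve: k > (0.84·31 − 8)/(1 − 0.84) = 112.750.
The smallest integer exceeding 112.750 is 113.

k = 113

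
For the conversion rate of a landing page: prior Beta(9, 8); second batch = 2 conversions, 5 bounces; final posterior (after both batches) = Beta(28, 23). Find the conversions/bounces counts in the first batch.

Because Beta–binomial updating is additive in the counts, the combined data contributed (α_post−α_prior, β_post−β_prior) successes and failures.
Total across both batches: 28−9=19 conversions, 23−8=15 bounces.
Subtract the second batch: 19−2=17 conversions and 15−5=10 bounces.

17 conversions and 10 bounces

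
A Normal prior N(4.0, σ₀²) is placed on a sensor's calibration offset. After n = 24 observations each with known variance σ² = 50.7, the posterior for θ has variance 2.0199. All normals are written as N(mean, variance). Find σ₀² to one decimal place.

σ₀² = 46.1

Posterior precision equals prior precision plus data precision: 1/σ_n² = 1/σ₀² + n/σ².
So 1/σ₀² = 1/2.0199 − 24/50.7 = 0.495074 − 0.473373 = 0.021701.
Hence σ₀² = 1/0.021701 ≈ 46.1.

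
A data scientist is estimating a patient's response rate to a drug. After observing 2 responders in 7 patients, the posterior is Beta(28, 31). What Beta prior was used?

Beta(26, 26)

Beta is conjugate to the binomial likelihood: posterior = Beta(a+s, b+f).
Subtract the data counts: 28−2=26, 31−5=26.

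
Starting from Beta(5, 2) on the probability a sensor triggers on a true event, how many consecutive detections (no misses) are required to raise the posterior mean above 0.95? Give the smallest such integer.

k = 34

After k detections and 0 misses the posterior is Beta(5+k, 2), with mean (5+k)/(5+2+k).
Set (5+k)/(7+k) > 0.95 and solve: k > (0.95·7 − 5)/(1 − 0.95) = 33.000.
The smallest integer exceeding 33.000 is 34.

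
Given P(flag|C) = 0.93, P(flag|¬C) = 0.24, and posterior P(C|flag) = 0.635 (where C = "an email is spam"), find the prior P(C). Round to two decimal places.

Bayes' rule in odds form gives O(C|E) = O(C)·[P(E|C)/P(E|¬C)], hence O(C) = O(C|E)/LR.
Posterior odds = 0.635/(1−0.635) = 1.7397. LR = 0.93/0.24 = 3.8750.
Prior odds = 1.7397/3.8750 = 0.4490, so P(C) = 0.4490/(1+0.4490) ≈ 0.31.

P(C) = 0.31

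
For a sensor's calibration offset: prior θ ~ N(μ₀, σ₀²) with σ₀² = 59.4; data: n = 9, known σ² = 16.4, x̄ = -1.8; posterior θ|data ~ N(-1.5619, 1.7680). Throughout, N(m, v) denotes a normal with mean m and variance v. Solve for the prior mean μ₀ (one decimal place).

μ₀ = 6.2

With known observation variance, the Normal–Normal posterior has precision τ_n = τ₀ + n/σ² and mean μ_n = (τ₀μ₀ + (n/σ²)x̄)/τ_n.
Here τ₀ = 1/59.4 = 0.016835 and τ_data = 9/16.4 = 0.548780, so τ_n = 0.565615.
Rearranging for μ₀: μ₀ = (μ_n·τ_n − τ_data·x̄)/τ₀ = (-1.5619·0.565615 − 0.548780·-1.8) / 0.016835 = 0.104370/0.016835 ≈ 6.2.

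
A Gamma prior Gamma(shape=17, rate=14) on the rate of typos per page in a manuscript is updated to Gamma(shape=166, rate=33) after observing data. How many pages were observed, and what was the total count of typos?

A Gamma(α, β) prior (rate parametrization) on a Poisson rate with n observations summing to S gives posterior Gamma(α+S, β+n).
Matching: Σxᵢ = 166 − 17 = 149 and n = 33 − 14 = 19.

n = 19 pages with total 149 typos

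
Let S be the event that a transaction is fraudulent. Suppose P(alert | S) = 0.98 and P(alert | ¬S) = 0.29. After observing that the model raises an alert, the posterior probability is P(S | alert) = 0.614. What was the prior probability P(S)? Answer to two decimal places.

P(S) = 0.32

In odds form, posterior odds = prior odds × likelihood ratio, so prior odds = posterior odds ÷ LR.
Posterior odds = 0.614/(1−0.614) = 1.5907. LR = 0.98/0.29 = 3.3793.
Prior odds = 1.5907/3.3793 = 0.4707, so P(S) = 0.4707/(1+0.4707) ≈ 0.32.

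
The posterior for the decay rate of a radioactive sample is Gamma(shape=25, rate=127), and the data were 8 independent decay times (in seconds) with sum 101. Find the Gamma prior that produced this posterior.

Gamma(shape=17, rate=26)

Gamma–exponential conjugacy: posterior shape = α + n, posterior rate = β + Σtᵢ.
So α = 25 − 8 = 17 and β = 127 − 101 = 26.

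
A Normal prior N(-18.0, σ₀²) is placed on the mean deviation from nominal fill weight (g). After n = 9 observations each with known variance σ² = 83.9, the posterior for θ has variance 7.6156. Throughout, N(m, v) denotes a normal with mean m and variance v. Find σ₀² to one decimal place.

Posterior precision equals prior precision plus data precision: 1/σ_n² = 1/σ₀² + n/σ².
So 1/σ₀² = 1/7.6156 − 9/83.9 = 0.131309 − 0.107271 = 0.024038.
Hence σ₀² = 1/0.024038 ≈ 41.6.

σ₀² = 41.6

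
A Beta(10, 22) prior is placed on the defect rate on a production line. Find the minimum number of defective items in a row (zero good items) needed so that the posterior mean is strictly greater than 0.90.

k = 189

After k defective items and 0 good items the posterior is Beta(10+k, 22), with mean (10+k)/(10+22+k).
Set (10+k)/(32+k) > 0.90 and solve: k > (0.90·32 − 10)/(1 − 0.90) = 188.000.
The smallest integer exceeding 188.000 is 189, and checking k=189: (199)/(221) = 0.9005 > 0.90.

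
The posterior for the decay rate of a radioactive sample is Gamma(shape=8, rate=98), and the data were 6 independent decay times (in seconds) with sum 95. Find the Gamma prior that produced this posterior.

Gamma–exponential conjugacy: posterior shape = α + n, posterior rate = β + Σtᵢ.
So α = 8 − 6 = 2 and β = 98 − 95 = 3.

Gamma(shape=2, rate=3)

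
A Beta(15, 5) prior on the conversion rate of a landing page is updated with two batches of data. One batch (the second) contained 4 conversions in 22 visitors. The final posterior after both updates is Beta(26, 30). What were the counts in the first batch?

Sequential conjugate updates are equivalent to a single update on the pooled data, so total successes = posterior α − prior α and total failures = posterior β − prior β.
Total across both batches: 26−15=11 conversions, 30−5=25 bounces.
Subtract the second batch: 11−4=7 conversions and 25−18=7 bounces.

7 conversions and 7 bounces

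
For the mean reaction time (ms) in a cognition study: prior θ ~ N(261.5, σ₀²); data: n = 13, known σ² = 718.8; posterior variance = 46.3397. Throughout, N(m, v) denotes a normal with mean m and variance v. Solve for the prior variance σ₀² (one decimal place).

σ₀² = 286.2

For the Normal–Normal model with known σ², precisions add: τ_n = τ₀ + n/σ².
So 1/σ₀² = 1/46.3397 − 13/718.8 = 0.021580 − 0.018086 = 0.003494.
Hence σ₀² = 1/0.003494 ≈ 286.2.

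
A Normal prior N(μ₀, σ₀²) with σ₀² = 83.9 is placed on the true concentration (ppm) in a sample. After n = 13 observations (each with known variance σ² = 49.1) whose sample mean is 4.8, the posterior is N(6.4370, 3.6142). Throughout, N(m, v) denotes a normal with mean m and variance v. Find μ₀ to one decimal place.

The posterior mean is a precision-weighted average: μ_n = (τ₀μ₀ + τ_data·x̄)/(τ₀+τ_data), with τ₀=1/σ₀² and τ_data=n/σ².
Here τ₀ = 1/83.9 = 0.011919 and τ_data = 13/49.1 = 0.264766, so τ_n = 0.276685.
Rearranging for μ₀: μ₀ = (μ_n·τ_n − τ_data·x̄)/τ₀ = (6.4370·0.276685 − 0.264766·4.8) / 0.011919 = 0.510145/0.011919 ≈ 42.8.

μ₀ = 42.8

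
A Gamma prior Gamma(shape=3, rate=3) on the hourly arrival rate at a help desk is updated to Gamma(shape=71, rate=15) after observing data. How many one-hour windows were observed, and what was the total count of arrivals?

A Gamma(α, β) prior (rate parametrization) on a Poisson rate with n observations summing to S gives posterior Gamma(α+S, β+n).
Matching: Σxᵢ = 71 − 3 = 68 and n = 15 − 3 = 12.

n = 12 one-hour windows with total 68 arrivals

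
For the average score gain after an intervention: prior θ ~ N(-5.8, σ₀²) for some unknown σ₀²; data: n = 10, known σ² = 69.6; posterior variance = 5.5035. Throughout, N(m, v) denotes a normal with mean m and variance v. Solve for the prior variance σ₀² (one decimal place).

For the Normal–Normal model with known σ², precisions add: τ_n = τ₀ + n/σ².
So 1/σ₀² = 1/5.5035 − 10/69.6 = 0.181703 − 0.143678 = 0.038025.
Hence σ₀² = 1/0.038025 ≈ 26.3.

σ₀² = 26.3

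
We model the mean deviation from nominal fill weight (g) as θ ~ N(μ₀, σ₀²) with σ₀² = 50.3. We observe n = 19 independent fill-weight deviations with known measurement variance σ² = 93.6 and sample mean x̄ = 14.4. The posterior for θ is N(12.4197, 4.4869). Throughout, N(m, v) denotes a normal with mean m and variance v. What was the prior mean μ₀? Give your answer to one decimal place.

μ₀ = -7.8

With known observation variance, the Normal–Normal posterior has precision τ_n = τ₀ + n/σ² and mean μ_n = (τ₀μ₀ + (n/σ²)x̄)/τ_n.
Here τ₀ = 1/50.3 = 0.019881 and τ_data = 19/93.6 = 0.202991, so τ_n = 0.222872.
Rearranging for μ₀: μ₀ = (μ_n·τ_n − τ_data·x̄)/τ₀ = (12.4197·0.222872 − 0.202991·14.4) / 0.019881 = -0.155067/0.019881 ≈ -7.8.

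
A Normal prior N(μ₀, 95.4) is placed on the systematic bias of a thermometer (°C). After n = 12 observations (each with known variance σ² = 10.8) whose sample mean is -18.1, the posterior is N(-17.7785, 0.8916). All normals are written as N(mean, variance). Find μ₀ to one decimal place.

μ₀ = 16.3

The posterior mean is a precision-weighted average: μ_n = (τ₀μ₀ + τ_data·x̄)/(τ₀+τ_data), with τ₀=1/σ₀² and τ_data=n/σ².
Here τ₀ = 1/95.4 = 0.010482 and τ_data = 12/10.8 = 1.111111, so τ_n = 1.121593.
Rearranging for μ₀: μ₀ = (μ_n·τ_n − τ_data·x̄)/τ₀ = (-17.7785·1.121593 − 1.111111·-18.1) / 0.010482 = 0.170868/0.010482 ≈ 16.3.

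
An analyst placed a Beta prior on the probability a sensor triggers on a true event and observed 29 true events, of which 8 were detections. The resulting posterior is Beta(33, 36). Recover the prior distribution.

Beta is conjugate to the binomial likelihood: posterior = Beta(α+s, β+f).
So α = 33 − 8 = 25 and β = 36 − 21 = 15.

Beta(25, 15)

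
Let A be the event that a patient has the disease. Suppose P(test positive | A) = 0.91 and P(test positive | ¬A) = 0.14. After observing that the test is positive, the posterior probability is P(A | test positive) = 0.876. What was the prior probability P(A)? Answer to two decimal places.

Bayes' rule in odds form gives O(A|E) = O(A)·[P(E|A)/P(E|¬A)], hence O(A) = O(A|E)/LR.
Posterior odds = 0.876/(1−0.876) = 7.0645. LR = 0.91/0.14 = 6.5000.
Prior odds = 7.0645/6.5000 = 1.0868, so P(A) = 1.0868/(1+1.0868) ≈ 0.52.

P(A) = 0.52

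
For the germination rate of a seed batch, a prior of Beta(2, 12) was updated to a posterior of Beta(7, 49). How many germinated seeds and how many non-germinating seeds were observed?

5 germinated seeds and 37 non-germinating seeds

Beta is conjugate to the binomial likelihood: posterior = Beta(a+s, b+f).
So s = 7 − 2 = 5 and f = 49 − 12 = 37.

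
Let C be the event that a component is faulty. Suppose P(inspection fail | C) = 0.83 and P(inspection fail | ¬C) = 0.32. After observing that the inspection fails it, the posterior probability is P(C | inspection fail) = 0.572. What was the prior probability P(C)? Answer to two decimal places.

P(C) = 0.34

In odds form, posterior odds = prior odds × likelihood ratio, so prior odds = posterior odds ÷ LR.
Posterior odds = 0.572/(1−0.572) = 1.3364. LR = 0.83/0.32 = 2.5938.
Prior odds = 1.3364/2.5938 = 0.5152, so P(C) = 0.5152/(1+0.5152) ≈ 0.34.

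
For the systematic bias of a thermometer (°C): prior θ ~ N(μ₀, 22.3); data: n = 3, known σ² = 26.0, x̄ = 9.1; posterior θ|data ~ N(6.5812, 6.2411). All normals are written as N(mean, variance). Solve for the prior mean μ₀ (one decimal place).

With known observation variance, the Normal–Normal posterior has precision τ_n = τ₀ + n/σ² and mean μ_n = (τ₀μ₀ + (n/σ²)x̄)/τ_n.
Here τ₀ = 1/22.3 = 0.044843 and τ_data = 3/26.0 = 0.115385, so τ_n = 0.160228.
Rearranging for μ₀: μ₀ = (μ_n·τ_n − τ_data·x̄)/τ₀ = (6.5812·0.160228 − 0.115385·9.1) / 0.044843 = 0.004489/0.044843 ≈ 0.1.

μ₀ = 0.1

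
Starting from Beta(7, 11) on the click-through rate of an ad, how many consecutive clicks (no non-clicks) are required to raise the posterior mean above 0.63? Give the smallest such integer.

k = 12

After k clicks and 0 non-clicks the posterior is Beta(7+k, 11), with mean (7+k)/(7+11+k).
Set (7+k)/(18+k) > 0.63 and solve: k > (0.63·18 − 7)/(1 − 0.63) = 11.730.
The smallest integer exceeding 11.730 is 12.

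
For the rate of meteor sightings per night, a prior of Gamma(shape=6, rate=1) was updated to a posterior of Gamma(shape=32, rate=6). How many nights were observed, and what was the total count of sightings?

n = 5 nights with total 26 sightings

A Gamma(α, β) prior (rate parametrization) on a Poisson rate with n observations summing to S gives posterior Gamma(α+S, β+n).
Matching: Σxᵢ = 32 − 6 = 26 and n = 6 − 1 = 5.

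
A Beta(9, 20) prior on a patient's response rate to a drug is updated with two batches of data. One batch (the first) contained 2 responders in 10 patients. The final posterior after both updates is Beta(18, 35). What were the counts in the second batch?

7 responders and 7 non-responders

Sequential conjugate updates are equivalent to a single update on the pooled data, so total successes = posterior α − prior α and total failures = posterior β − prior β.
Total across both batches: 18−9=9 responders, 35−20=15 non-responders.
Subtract the first batch: 9−2=7 responders and 15−8=7 non-responders.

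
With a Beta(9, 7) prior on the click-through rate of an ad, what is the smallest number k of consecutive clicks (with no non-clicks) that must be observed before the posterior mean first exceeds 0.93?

k = 85

After k clicks and 0 non-clicks the posterior is Beta(9+k, 7), with mean (9+k)/(9+7+k).
Set (9+k)/(16+k) > 0.93 and solve: k > (0.93·16 − 9)/(1 − 0.93) = 84.000.
The smallest integer exceeding 84.000 is 85, and checking k=85: (94)/(101) = 0.9307 > 0.93.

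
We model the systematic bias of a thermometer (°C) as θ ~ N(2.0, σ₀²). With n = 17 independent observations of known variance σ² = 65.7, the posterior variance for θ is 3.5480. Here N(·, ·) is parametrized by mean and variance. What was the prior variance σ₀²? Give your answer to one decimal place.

σ₀² = 43.3

For the Normal–Normal model with known σ², precisions add: τ_n = τ₀ + n/σ².
So 1/σ₀² = 1/3.5480 − 17/65.7 = 0.281849 − 0.258752 = 0.023097.
Hence σ₀² = 1/0.023097 ≈ 43.3.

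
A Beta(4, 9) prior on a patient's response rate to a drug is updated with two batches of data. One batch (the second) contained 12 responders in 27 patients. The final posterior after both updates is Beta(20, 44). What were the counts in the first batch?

Because Beta–binomial updating is additive in the counts, the combined data contributed (α_post−α_prior, β_post−β_prior) successes and failures.
Total across both batches: 20−4=16 responders, 44−9=35 non-responders.
Subtract the second batch: 16−12=4 responders and 35−15=20 non-responders.

4 responders and 20 non-responders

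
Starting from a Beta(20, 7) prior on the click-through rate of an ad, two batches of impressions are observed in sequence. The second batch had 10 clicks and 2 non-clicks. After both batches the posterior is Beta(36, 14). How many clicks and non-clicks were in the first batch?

6 clicks and 5 non-clicks

Sequential conjugate updates are equivalent to a single update on the pooled data, so total successes = posterior α − prior α and total failures = posterior β − prior β.
Total across both batches: 36−20=16 clicks, 14−7=7 non-clicks.
Subtract the second batch: 16−10=6 clicks and 7−2=5 non-clicks.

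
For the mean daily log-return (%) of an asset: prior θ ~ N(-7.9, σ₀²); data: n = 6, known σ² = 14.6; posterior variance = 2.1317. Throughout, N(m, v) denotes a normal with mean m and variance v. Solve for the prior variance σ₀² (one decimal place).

Posterior precision equals prior precision plus data precision: 1/σ_n² = 1/σ₀² + n/σ².
So 1/σ₀² = 1/2.1317 − 6/14.6 = 0.469109 − 0.410959 = 0.058150.
Hence σ₀² = 1/0.058150 ≈ 17.2.

σ₀² = 17.2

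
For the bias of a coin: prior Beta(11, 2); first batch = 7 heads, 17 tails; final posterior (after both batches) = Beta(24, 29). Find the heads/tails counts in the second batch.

Sequential conjugate updates are equivalent to a single update on the pooled data, so total successes = posterior α − prior α and total failures = posterior β − prior β.
Total across both batches: 24−11=13 heads, 29−2=27 tails.
Subtract the first batch: 13−7=6 heads and 27−17=10 tails.

6 heads and 10 tails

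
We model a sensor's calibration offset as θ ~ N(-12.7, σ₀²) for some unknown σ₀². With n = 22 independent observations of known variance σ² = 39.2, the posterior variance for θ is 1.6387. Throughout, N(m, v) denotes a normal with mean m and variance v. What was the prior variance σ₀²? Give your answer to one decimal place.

For the Normal–Normal model with known σ², precisions add: τ_n = τ₀ + n/σ².
So 1/σ₀² = 1/1.6387 − 22/39.2 = 0.610240 − 0.561224 = 0.049016.
Hence σ₀² = 1/0.049016 ≈ 20.4.

σ₀² = 20.4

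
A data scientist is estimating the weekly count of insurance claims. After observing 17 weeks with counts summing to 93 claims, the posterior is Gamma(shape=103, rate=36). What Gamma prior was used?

Gamma–Poisson conjugacy: posterior shape = α + Σxᵢ, posterior rate = β + n.
So α = 103 − 93 = 10 and β = 36 − 17 = 19.

Gamma(shape=10, rate=19)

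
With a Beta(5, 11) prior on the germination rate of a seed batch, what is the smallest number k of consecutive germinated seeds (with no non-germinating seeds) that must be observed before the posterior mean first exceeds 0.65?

k = 16

After k germinated seeds and 0 non-germinating seeds the posterior is Beta(5+k, 11), with mean (5+k)/(5+11+k).
Set (5+k)/(16+k) > 0.65 and solve: k > (0.65·16 − 5)/(1 − 0.65) = 15.429.
The smallest integer exceeding 15.429 is 16, and checking k=16: (21)/(32) = 0.6562 > 0.65.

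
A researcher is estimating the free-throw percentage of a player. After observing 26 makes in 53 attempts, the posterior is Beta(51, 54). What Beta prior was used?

Under Beta–binomial conjugacy the posterior parameters are (a+s, b+f).
Subtract the data counts: 51−26=25, 54−27=27.

Beta(25, 27)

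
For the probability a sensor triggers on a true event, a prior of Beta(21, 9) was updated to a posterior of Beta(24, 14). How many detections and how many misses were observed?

3 detections and 5 misses

A Beta(α, β) prior with s successes and f failures in binomial data gives a Beta(α+s, β+f) posterior.
Match parameters: s=24−21=3, f=14−9=5.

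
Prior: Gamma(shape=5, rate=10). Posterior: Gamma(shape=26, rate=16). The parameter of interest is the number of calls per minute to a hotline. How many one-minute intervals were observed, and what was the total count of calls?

n = 6 one-minute intervals with total 21 calls

Gamma–Poisson conjugacy: posterior shape = α + Σxᵢ, posterior rate = β + n.
Matching: Σxᵢ = 26 − 5 = 21 and n = 16 − 10 = 6.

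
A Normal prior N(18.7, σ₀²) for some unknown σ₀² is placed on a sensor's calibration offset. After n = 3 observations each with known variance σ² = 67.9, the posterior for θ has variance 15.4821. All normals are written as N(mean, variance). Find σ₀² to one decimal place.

For the Normal–Normal model with known σ², precisions add: τ_n = τ₀ + n/σ².
So 1/σ₀² = 1/15.4821 − 3/67.9 = 0.064591 − 0.044183 = 0.020408.
Hence σ₀² = 1/0.020408 ≈ 49.0.

σ₀² = 49.0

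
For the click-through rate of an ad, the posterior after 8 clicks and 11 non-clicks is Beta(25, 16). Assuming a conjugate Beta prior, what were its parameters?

Beta is conjugate to the binomial likelihood: posterior = Beta(a+s, b+f).
Subtract the data counts: 25−8=17, 16−11=5.

Beta(17, 5)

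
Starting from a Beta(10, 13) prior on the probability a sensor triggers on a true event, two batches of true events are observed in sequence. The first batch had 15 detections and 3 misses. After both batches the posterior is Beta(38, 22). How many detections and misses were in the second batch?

13 detections and 6 misses

Sequential conjugate updates are equivalent to a single update on the pooled data, so total successes = posterior α − prior α and total failures = posterior β − prior β.
Total across both batches: 38−10=28 detections, 22−13=9 misses.
Subtract the first batch: 28−15=13 detections and 9−3=6 misses.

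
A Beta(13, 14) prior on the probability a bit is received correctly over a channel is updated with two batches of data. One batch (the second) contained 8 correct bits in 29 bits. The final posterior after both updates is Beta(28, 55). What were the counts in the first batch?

7 correct bits and 20 errors

Sequential conjugate updates are equivalent to a single update on the pooled data, so total successes = posterior α − prior α and total failures = posterior β − prior β.
Total across both batches: 28−13=15 correct bits, 55−14=41 errors.
Subtract the second batch: 15−8=7 correct bits and 41−21=20 errors.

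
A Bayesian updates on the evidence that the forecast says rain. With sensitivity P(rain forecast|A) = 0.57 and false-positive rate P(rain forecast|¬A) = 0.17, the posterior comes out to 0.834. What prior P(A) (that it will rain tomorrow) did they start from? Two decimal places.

Bayes' rule in odds form gives O(A|E) = O(A)·[P(E|A)/P(E|¬A)], hence O(A) = O(A|E)/LR.
Posterior odds = 0.834/(1−0.834) = 5.0241. LR = 0.57/0.17 = 3.3529.
Prior odds = 5.0241/3.3529 = 1.4984, so P(A) = 1.4984/(1+1.4984) ≈ 0.60.

P(A) = 0.60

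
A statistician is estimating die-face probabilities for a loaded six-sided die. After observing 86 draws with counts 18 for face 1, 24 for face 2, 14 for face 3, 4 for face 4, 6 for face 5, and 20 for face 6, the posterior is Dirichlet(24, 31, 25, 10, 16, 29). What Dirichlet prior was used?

For a Dirichlet(α) prior with multinomial counts c, the posterior is Dirichlet(α + c) componentwise.
Subtract each count from the matching posterior parameter: 24−18=6, 31−24=7, 25−14=11, 10−4=6, 16−6=10, 29−20=9.

Dirichlet(6, 7, 11, 6, 10, 9)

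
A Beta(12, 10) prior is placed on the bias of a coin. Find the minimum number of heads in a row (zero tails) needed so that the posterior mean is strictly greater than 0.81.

k = 31

After k heads and 0 tails the posterior is Beta(12+k, 10), with mean (12+k)/(12+10+k).
Set (12+k)/(22+k) > 0.81 and solve: k > (0.81·22 − 12)/(1 − 0.81) = 30.632.
The smallest integer exceeding 30.632 is 31.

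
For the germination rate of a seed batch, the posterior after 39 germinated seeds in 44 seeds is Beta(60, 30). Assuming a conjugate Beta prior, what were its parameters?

Under Beta–binomial conjugacy the posterior parameters are (a+s, b+f).
So a = 60 − 39 = 21 and b = 30 − 5 = 25.

Beta(21, 25)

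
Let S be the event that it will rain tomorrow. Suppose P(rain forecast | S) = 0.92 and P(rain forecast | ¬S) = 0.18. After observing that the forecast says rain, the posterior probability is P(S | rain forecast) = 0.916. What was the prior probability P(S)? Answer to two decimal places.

P(S) = 0.68

Bayes' rule in odds form gives O(S|E) = O(S)·[P(E|S)/P(E|¬S)], hence O(S) = O(S|E)/LR.
Posterior odds = 0.916/(1−0.916) = 10.9048. LR = 0.92/0.18 = 5.1111.
Prior odds = 10.9048/5.1111 = 2.1336, so P(S) = 2.1336/(1+2.1336) ≈ 0.68.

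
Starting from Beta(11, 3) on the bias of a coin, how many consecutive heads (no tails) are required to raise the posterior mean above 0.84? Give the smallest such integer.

k = 5

After k heads and 0 tails the posterior is Beta(11+k, 3), with mean (11+k)/(11+3+k).
Set (11+k)/(14+k) > 0.84 and solve: k > (0.84·14 − 11)/(1 − 0.84) = 4.750.
The smallest integer exceeding 4.750 is 5, and checking k=5: (16)/(19) = 0.8421 > 0.84.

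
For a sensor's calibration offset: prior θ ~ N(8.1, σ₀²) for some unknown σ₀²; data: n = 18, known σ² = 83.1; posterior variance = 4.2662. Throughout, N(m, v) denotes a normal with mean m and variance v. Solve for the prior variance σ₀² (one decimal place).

For the Normal–Normal model with known σ², precisions add: τ_n = τ₀ + n/σ².
So 1/σ₀² = 1/4.2662 − 18/83.1 = 0.234401 − 0.216606 = 0.017795.
Hence σ₀² = 1/0.017795 ≈ 56.2.

σ₀² = 56.2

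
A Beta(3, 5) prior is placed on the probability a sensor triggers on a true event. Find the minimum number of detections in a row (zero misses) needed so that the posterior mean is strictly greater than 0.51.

k = 3

After k detections and 0 misses the posterior is Beta(3+k, 5), with mean (3+k)/(3+5+k).
Set (3+k)/(8+k) > 0.51 and solve: k > (0.51·8 − 3)/(1 − 0.51) = 2.204.
The smallest integer exceeding 2.204 is 3.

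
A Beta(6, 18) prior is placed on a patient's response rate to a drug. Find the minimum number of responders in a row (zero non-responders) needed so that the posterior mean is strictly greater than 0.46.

k = 10

After k responders and 0 non-responders the posterior is Beta(6+k, 18), with mean (6+k)/(6+18+k).
Set (6+k)/(24+k) > 0.46 and solve: k > (0.46·24 − 6)/(1 − 0.46) = 9.333.
The smallest integer exceeding 9.333 is 10.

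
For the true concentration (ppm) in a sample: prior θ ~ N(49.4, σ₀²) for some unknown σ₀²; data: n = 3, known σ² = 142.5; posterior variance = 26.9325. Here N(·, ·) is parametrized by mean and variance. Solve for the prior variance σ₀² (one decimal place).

Posterior precision equals prior precision plus data precision: 1/σ_n² = 1/σ₀² + n/σ².
So 1/σ₀² = 1/26.9325 − 3/142.5 = 0.037130 − 0.021053 = 0.016077.
Hence σ₀² = 1/0.016077 ≈ 62.2.

σ₀² = 62.2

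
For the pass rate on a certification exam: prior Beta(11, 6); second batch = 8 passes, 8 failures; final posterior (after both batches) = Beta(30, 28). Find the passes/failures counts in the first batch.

11 passes and 14 failures

Sequential conjugate updates are equivalent to a single update on the pooled data, so total successes = posterior α − prior α and total failures = posterior β − prior β.
Total across both batches: 30−11=19 passes, 28−6=22 failures.
Subtract the second batch: 19−8=11 passes and 22−8=14 failures.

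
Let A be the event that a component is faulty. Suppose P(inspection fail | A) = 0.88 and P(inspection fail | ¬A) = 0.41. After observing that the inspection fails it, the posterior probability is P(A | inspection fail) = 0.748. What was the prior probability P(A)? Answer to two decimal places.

Bayes' rule in odds form gives O(A|E) = O(A)·[P(E|A)/P(E|¬A)], hence O(A) = O(A|E)/LR.
Posterior odds = 0.748/(1−0.748) = 2.9683. LR = 0.88/0.41 = 2.1463.
Prior odds = 2.9683/2.1463 = 1.3830, so P(A) = 1.3830/(1+1.3830) ≈ 0.58.

P(A) = 0.58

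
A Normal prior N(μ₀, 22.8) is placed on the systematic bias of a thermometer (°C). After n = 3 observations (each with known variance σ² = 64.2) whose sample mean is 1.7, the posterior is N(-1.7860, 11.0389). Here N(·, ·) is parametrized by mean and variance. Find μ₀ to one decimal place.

The posterior mean is a precision-weighted average: μ_n = (τ₀μ₀ + τ_data·x̄)/(τ₀+τ_data), with τ₀=1/σ₀² and τ_data=n/σ².
Here τ₀ = 1/22.8 = 0.043860 and τ_data = 3/64.2 = 0.046729, so τ_n = 0.090589.
Rearranging for μ₀: μ₀ = (μ_n·τ_n − τ_data·x̄)/τ₀ = (-1.7860·0.090589 − 0.046729·1.7) / 0.043860 = -0.241231/0.043860 ≈ -5.5.

μ₀ = -5.5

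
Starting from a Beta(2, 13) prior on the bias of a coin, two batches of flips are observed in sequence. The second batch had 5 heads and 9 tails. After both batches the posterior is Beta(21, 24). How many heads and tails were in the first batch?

Because Beta–binomial updating is additive in the counts, the combined data contributed (α_post−α_prior, β_post−β_prior) successes and failures.
Total across both batches: 21−2=19 heads, 24−13=11 tails.
Subtract the second batch: 19−5=14 heads and 11−9=2 tails.

14 heads and 2 tails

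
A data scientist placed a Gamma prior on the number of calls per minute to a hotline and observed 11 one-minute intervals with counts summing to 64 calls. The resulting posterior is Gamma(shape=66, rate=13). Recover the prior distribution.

A Gamma(α, β) prior (rate parametrization) on a Poisson rate with n observations summing to S gives posterior Gamma(α+S, β+n).
So α = 66 − 64 = 2 and β = 13 − 11 = 2.

Gamma(shape=2, rate=2)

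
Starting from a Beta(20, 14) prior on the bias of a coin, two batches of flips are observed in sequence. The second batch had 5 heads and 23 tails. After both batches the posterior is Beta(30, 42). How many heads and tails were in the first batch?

5 heads and 5 tails

Sequential conjugate updates are equivalent to a single update on the pooled data, so total successes = posterior α − prior α and total failures = posterior β − prior β.
Total across both batches: 30−20=10 heads, 42−14=28 tails.
Subtract the second batch: 10−5=5 heads and 28−23=5 tails.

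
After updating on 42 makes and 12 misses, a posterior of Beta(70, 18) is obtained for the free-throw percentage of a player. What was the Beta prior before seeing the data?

Beta is conjugate to the binomial likelihood: posterior = Beta(a+s, b+f).
Subtract the data counts: 70−42=28, 18−12=6.

Beta(28, 6)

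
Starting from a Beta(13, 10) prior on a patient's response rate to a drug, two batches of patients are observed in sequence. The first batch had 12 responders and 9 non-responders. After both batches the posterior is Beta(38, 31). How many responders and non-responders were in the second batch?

13 responders and 12 non-responders

Sequential conjugate updates are equivalent to a single update on the pooled data, so total successes = posterior α − prior α and total failures = posterior β − prior β.
Total across both batches: 38−13=25 responders, 31−10=21 non-responders.
Subtract the first batch: 25−12=13 responders and 21−9=12 non-responders.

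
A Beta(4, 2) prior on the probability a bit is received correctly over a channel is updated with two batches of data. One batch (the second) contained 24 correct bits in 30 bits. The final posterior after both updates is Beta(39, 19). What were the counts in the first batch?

11 correct bits and 11 errors

Because Beta–binomial updating is additive in the counts, the combined data contributed (α_post−α_prior, β_post−β_prior) successes and failures.
Total across both batches: 39−4=35 correct bits, 19−2=17 errors.
Subtract the second batch: 35−24=11 correct bits and 17−6=11 errors.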